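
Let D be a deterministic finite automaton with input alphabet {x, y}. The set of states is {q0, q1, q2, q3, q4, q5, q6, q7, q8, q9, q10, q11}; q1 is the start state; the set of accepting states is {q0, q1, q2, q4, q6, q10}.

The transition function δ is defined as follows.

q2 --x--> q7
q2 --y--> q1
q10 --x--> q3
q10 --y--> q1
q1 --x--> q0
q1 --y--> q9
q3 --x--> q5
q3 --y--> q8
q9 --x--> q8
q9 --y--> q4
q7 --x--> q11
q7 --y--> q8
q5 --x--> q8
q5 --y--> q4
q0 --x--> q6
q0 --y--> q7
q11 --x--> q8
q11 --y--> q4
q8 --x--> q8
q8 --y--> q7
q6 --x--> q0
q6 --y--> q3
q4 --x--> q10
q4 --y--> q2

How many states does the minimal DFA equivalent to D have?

Every state is reachable, so we keep all 12.
Start with accepting vs non-accepting: {q0,q1,q2,q4,q6,q10} | {q3,q5,q7,q8,q9,q11}.
On input x, block {q0,q1,q2,q4,q6,q10} splits into {q0,q1,q4,q6} and {q2,q10}.
Refine {q0,q1,q4,q6} on symbol x: members go to different blocks, giving {q0,q1,q6} and {q4}.
On input y, block {q3,q5,q7,q8,q9,q11} splits into {q3,q7,q8} and {q5,q9,q11}.
Refine {q0,q1,q6} on symbol y: members go to different blocks, giving {q0,q6} and {q1}.
Split {q3,q7,q8} by δ(·,x) → {q3,q7} and {q8}.
The partition is now stable with 7 blocks: {q0,q6} | {q3,q7} | {q2,q10} | {q4} | {q5,q9,q11} | {q1} | {q8}.

7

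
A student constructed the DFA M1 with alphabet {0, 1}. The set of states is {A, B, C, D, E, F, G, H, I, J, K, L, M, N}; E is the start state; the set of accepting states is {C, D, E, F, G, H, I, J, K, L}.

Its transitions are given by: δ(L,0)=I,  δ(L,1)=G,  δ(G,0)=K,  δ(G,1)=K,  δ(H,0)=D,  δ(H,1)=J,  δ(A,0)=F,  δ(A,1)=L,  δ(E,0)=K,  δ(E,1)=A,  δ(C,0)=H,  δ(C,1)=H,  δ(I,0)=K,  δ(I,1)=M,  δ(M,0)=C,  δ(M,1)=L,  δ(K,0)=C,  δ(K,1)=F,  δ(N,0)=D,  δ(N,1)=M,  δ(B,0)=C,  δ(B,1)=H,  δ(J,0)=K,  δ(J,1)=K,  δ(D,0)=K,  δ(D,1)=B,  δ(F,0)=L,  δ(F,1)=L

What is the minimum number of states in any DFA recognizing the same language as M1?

States {N} cannot be reached from the start state, so discard them.
Initial partition by acceptance: {C,D,E,F,G,H,I,J,K,L} | {A,B,M}.
Split {C,D,E,F,G,H,I,J,K,L} by δ(·,1) → {C,F,G,H,J,K,L} and {D,E,I}.
Refine {C,F,G,H,J,K,L} on symbol 0: members go to different blocks, giving {C,F,G,J,K} and {H,L}.
On input 0, block {C,F,G,J,K} splits into {G,J,K} and {C,F}.
Refine {G,J,K} on symbol 0: members go to different blocks, giving {G,J} and {K}.
Stable partition: {G,J} | {A,B,M} | {D,E,I} | {H,L} | {C,F} | {K} — 6 equivalence classes.

6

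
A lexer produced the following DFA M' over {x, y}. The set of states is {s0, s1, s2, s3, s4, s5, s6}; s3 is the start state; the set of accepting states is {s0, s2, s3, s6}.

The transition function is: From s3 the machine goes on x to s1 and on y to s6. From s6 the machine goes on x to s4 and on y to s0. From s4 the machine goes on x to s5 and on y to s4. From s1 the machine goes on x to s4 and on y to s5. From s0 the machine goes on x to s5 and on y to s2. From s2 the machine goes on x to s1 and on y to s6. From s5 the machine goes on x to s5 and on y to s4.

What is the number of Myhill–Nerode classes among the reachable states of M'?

2

All states are reachable from the start state.
P0 = {s0,s2,s3,s6} | {s1,s4,s5}.
No further refinement is possible. Final partition (2 blocks): {s0,s2,s3,s6} | {s1,s4,s5}.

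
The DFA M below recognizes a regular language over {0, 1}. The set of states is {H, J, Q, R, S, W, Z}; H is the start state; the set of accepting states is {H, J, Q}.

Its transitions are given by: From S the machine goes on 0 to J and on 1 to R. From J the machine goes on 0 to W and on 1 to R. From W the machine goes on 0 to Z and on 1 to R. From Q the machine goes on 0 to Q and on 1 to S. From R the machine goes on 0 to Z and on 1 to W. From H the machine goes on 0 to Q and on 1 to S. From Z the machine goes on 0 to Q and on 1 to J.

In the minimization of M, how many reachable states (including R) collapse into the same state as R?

2

Start with accepting vs non-accepting: {H,J,Q} | {R,S,W,Z}.
On input 0, block {H,J,Q} splits into {H,Q} and {J}.
Split {R,S,W,Z} by δ(·,0) → {R,W} and {S} and {Z}.
The partition is now stable with 5 blocks: {H,Q} | {R,W} | {J} | {S} | {Z}.
State R belongs to the block {R,W}, which has 2 states.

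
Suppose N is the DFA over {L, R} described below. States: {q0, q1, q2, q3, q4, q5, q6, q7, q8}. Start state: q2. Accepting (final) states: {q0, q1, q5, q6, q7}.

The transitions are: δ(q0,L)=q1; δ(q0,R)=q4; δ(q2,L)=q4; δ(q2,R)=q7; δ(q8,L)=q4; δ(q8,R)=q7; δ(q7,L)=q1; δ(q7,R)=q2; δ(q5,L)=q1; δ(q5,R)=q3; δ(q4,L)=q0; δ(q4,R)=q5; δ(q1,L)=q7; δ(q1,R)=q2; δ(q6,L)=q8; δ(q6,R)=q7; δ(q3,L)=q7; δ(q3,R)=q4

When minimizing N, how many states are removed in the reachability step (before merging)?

2

Starting at q2 and following transitions, the reachable set is {q0, q1, q2, q3, q4, q5, q7}. That leaves q6, q8 unreachable — 2 in total.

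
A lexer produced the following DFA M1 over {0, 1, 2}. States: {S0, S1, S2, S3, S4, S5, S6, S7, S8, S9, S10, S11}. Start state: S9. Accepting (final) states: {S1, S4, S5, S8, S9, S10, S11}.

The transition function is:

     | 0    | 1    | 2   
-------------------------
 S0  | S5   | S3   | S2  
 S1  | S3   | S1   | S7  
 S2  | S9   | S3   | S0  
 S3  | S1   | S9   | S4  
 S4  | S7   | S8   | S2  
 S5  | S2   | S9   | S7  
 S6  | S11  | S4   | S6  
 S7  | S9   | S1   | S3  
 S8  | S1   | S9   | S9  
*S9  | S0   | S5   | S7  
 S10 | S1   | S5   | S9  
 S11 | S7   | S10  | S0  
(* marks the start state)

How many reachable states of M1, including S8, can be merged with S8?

Reachable states from the start: {S0,S1,S2,S3,S4,S5,S7,S8,S9}. Unreachable: {S6,S10,S11} — drop them.
P0 = {S1,S4,S5,S8,S9} | {S0,S2,S3,S7}.
On input 0, block {S1,S4,S5,S8,S9} splits into {S1,S4,S5,S9} and {S8}.
Refine {S1,S4,S5,S9} on symbol 1: members go to different blocks, giving {S1,S5,S9} and {S4}.
On input 1, block {S0,S2,S3,S7} splits into {S0,S2} and {S3,S7}.
On input 0, block {S1,S5,S9} splits into {S5,S9} and {S1}.
Split {S3,S7} by δ(·,0) → {S3} and {S7}.
No further refinement is possible. Final partition (7 blocks): {S5,S9} | {S0,S2} | {S8} | {S4} | {S3} | {S1} | {S7}.
The equivalence class containing S8 is {S8}, of size 1.

1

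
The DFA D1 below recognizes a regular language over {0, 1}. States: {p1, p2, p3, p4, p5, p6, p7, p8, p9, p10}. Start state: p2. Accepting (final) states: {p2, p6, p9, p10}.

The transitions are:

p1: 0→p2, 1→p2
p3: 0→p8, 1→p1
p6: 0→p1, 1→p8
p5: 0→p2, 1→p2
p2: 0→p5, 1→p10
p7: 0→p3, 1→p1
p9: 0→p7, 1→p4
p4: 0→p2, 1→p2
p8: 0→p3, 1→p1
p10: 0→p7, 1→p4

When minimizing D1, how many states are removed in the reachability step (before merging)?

2

No path from p2 leads to p6, p9; the other 8 states are all reachable.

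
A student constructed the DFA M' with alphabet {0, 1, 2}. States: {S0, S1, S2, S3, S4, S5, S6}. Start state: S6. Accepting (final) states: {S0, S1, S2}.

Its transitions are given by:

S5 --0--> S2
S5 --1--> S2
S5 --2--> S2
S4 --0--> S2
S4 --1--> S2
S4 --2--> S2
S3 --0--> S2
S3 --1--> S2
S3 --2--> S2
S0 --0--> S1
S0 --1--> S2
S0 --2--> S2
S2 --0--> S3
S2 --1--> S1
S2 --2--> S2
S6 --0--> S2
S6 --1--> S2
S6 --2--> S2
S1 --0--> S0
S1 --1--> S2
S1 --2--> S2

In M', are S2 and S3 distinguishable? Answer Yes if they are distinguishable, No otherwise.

States {S4,S5} cannot be reached from the start state, so discard them.
Initial partition by acceptance: {S0,S1,S2} | {S3,S6}.
Split {S0,S1,S2} by δ(·,0) → {S0,S1} and {S2}.
The partition is now stable with 3 blocks: {S0,S1} | {S3,S6} | {S2}.
S2 and S3 end up in different blocks, so they are distinguishable. For instance, the string 'ε' is accepted from only S2.

Yes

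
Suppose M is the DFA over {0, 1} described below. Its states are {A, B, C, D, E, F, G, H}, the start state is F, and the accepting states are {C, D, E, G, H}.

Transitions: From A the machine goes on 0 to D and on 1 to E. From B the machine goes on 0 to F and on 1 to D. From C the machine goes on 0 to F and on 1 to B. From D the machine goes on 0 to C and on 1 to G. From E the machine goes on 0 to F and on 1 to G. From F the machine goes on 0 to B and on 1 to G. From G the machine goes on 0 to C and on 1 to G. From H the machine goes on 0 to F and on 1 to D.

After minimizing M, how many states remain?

First remove the unreachable states {A,E,H}; 5 states remain.
Start with accepting vs non-accepting: {C,D,G} | {B,F}.
Refine {C,D,G} on symbol 0: members go to different blocks, giving {D,G} and {C}.
No further refinement is possible. Final partition (3 blocks): {D,G} | {B,F} | {C}.

3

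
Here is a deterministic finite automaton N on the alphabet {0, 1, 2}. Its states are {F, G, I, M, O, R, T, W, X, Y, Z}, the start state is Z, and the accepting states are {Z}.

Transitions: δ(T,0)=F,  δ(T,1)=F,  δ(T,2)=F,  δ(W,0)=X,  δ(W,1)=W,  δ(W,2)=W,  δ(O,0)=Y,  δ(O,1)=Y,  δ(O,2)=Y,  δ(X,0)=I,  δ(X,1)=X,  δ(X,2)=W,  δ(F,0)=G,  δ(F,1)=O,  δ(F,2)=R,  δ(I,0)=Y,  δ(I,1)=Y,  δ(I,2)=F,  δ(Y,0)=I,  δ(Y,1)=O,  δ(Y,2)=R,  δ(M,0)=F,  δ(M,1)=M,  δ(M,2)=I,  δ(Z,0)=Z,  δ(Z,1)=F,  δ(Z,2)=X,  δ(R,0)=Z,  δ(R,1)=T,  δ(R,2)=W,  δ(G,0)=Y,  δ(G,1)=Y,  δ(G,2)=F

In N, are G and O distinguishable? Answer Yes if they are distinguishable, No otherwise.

No

Reachable states from the start: {F,G,I,O,R,T,W,X,Y,Z}. Unreachable: {M} — drop them.
P0 = {Z} | {F,G,I,O,R,T,W,X,Y}.
On input 0, block {F,G,I,O,R,T,W,X,Y} splits into {F,G,I,O,T,W,X,Y} and {R}.
Refine {F,G,I,O,T,W,X,Y} on symbol 2: members go to different blocks, giving {G,I,O,T,W,X} and {F,Y}.
Split {G,I,O,T,W,X} by δ(·,0) → {G,I,O,T} and {W,X}.
Refine {W,X} on symbol 0: members go to different blocks, giving {X} and {W}.
No further refinement is possible. Final partition (6 blocks): {Z} | {G,I,O,T} | {R} | {F,Y} | {X} | {W}.
G and O lie in the same block of the stable partition, so they are equivalent — no string distinguishes them.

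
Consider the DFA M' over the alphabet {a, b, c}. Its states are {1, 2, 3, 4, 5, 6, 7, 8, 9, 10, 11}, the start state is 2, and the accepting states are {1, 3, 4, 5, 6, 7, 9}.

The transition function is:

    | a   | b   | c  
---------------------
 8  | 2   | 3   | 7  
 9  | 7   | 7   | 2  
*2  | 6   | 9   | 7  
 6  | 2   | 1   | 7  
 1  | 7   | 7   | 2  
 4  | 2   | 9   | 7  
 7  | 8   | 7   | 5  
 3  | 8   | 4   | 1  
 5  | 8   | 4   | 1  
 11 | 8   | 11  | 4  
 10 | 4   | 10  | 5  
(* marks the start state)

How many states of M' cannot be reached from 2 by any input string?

2

BFS from 2 reaches {1, 2, 3, 4, 5, 6, 7, 8, 9}; the 2 state(s) 10, 11 are never visited.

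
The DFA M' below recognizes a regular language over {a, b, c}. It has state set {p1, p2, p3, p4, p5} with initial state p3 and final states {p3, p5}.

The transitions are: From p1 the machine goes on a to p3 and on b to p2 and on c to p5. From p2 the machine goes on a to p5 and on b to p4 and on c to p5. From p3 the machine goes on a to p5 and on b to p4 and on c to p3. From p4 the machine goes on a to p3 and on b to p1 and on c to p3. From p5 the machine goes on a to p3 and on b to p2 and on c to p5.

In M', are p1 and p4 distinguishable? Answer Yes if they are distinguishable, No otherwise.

No

Every state is reachable, so we keep all 5.
P0 = {p3,p5} | {p1,p2,p4}.
The partition is now stable with 2 blocks: {p3,p5} | {p1,p2,p4}.
p1 and p4 lie in the same block of the stable partition, so they are equivalent — no string distinguishes them.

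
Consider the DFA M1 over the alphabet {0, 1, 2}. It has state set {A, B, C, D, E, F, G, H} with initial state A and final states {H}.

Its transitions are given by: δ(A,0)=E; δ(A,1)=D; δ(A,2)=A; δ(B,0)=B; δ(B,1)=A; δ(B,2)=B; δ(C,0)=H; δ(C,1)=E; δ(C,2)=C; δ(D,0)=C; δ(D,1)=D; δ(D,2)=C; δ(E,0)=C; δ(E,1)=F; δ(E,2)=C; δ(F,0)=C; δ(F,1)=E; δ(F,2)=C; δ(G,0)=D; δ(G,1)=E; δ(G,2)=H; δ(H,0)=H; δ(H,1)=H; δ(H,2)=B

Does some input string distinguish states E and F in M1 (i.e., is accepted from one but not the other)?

No

Reachable states from the start: {A,B,C,D,E,F,H}. Unreachable: {G} — drop them.
Initial partition by acceptance: {H} | {A,B,C,D,E,F}.
Refine {A,B,C,D,E,F} on symbol 0: members go to different blocks, giving {A,B,D,E,F} and {C}.
Refine {A,B,D,E,F} on symbol 0: members go to different blocks, giving {D,E,F} and {A,B}.
Split {A,B} by δ(·,0) → {A} and {B}.
Stable partition: {H} | {D,E,F} | {C} | {A} | {B} — 5 equivalence classes.
E and F lie in the same block of the stable partition, so they are equivalent — no string distinguishes them.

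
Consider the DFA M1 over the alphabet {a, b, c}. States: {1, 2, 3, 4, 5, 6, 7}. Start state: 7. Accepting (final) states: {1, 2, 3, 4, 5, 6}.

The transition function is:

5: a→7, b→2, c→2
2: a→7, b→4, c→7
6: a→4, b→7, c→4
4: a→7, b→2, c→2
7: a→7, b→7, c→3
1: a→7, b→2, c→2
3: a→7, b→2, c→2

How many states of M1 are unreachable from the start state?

3

No path from 7 leads to 1, 5, 6; the other 4 states are all reachable.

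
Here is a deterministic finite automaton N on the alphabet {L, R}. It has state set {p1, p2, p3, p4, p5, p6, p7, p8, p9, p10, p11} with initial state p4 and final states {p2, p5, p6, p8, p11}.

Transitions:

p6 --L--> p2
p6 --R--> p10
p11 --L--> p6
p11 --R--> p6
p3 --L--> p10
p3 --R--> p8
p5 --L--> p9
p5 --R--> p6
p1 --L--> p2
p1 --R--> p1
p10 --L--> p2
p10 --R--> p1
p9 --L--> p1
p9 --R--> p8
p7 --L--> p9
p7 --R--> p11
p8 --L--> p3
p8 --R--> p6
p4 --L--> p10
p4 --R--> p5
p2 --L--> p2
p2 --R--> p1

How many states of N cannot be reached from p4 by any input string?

2

Starting at p4 and following transitions, the reachable set is {p1, p2, p3, p4, p5, p6, p8, p9, p10}. That leaves p7, p11 unreachable — 2 in total.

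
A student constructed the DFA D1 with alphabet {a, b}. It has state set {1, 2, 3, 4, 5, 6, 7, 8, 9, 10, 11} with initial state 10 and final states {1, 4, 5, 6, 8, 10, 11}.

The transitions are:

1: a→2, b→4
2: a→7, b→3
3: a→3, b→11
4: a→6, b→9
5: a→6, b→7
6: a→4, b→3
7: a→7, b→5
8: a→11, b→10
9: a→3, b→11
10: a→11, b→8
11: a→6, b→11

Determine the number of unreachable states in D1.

Starting at 10 and following transitions, the reachable set is {3, 4, 6, 8, 9, 10, 11}. That leaves 1, 2, 5, 7 unreachable — 4 in total.

4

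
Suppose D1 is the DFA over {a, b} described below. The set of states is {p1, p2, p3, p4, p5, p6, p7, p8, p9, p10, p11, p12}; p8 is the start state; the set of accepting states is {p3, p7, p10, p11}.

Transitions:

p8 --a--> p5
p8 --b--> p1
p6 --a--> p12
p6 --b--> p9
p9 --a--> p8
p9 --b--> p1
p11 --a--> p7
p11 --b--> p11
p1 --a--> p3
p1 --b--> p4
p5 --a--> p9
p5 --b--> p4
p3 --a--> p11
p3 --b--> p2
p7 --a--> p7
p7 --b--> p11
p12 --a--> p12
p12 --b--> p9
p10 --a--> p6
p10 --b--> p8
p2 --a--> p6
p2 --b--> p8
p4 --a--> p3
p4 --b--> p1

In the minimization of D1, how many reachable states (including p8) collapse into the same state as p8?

3

First remove the unreachable states {p10}; 11 states remain.
P0 = {p3,p7,p11} | {p1,p2,p4,p5,p6,p8,p9,p12}.
Split {p3,p7,p11} by δ(·,b) → {p7,p11} and {p3}.
Refine {p1,p2,p4,p5,p6,p8,p9,p12} on symbol a: members go to different blocks, giving {p2,p5,p6,p8,p9,p12} and {p1,p4}.
Split {p2,p5,p6,p8,p9,p12} by δ(·,b) → {p2,p6,p12} and {p5,p8,p9}.
Stable partition: {p7,p11} | {p2,p6,p12} | {p3} | {p1,p4} | {p5,p8,p9} — 5 equivalence classes.
State p8 belongs to the block {p5,p8,p9}, which has 3 states.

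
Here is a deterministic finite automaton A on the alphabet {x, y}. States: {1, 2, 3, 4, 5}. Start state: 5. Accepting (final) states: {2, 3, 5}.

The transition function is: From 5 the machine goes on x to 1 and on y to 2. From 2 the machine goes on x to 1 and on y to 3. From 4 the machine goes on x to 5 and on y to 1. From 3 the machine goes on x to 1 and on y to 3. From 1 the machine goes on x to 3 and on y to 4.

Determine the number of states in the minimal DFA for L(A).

2

P0 = {2,3,5} | {1,4}.
The partition is now stable with 2 blocks: {2,3,5} | {1,4}.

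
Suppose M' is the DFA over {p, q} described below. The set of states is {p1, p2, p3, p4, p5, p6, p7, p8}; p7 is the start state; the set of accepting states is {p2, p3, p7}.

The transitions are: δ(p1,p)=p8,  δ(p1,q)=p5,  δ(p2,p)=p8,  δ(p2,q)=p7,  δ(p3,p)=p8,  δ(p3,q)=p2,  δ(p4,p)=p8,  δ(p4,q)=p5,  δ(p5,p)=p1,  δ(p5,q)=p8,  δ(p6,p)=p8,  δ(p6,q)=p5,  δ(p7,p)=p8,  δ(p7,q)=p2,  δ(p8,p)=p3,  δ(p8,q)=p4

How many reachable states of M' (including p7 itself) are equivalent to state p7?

3

First remove the unreachable states {p6}; 7 states remain.
Initial partition by acceptance: {p2,p3,p7} | {p1,p4,p5,p8}.
Split {p1,p4,p5,p8} by δ(·,p) → {p1,p4,p5} and {p8}.
On input p, block {p1,p4,p5} splits into {p1,p4} and {p5}.
No further refinement is possible. Final partition (4 blocks): {p2,p3,p7} | {p1,p4} | {p8} | {p5}.
The equivalence class containing p7 is {p2,p3,p7}, of size 3.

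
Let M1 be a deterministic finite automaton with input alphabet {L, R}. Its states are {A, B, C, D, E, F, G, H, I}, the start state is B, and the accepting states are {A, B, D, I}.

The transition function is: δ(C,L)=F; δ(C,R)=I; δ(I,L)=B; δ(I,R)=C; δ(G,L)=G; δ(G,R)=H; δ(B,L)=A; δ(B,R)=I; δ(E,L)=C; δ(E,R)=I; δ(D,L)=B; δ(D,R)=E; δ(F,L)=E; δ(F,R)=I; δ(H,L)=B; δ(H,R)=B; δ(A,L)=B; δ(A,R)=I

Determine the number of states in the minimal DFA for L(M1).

3

First remove the unreachable states {D,G,H}; 6 states remain.
Start with accepting vs non-accepting: {A,B,I} | {C,E,F}.
Refine {A,B,I} on symbol R: members go to different blocks, giving {A,B} and {I}.
Stable partition: {A,B} | {C,E,F} | {I} — 3 equivalence classes.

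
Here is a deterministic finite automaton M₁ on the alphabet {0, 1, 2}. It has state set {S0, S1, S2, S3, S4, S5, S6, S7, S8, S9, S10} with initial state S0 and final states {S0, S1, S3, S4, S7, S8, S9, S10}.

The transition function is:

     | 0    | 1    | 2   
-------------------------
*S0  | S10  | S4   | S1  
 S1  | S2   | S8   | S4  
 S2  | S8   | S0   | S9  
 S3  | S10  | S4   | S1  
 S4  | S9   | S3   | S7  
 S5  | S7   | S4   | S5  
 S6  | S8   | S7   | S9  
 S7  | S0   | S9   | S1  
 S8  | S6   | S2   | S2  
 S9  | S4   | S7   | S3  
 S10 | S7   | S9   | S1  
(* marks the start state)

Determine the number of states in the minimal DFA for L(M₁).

5

Reachable states from the start: {S0,S1,S2,S3,S4,S6,S7,S8,S9,S10}. Unreachable: {S5} — drop them.
Start with accepting vs non-accepting: {S0,S1,S3,S4,S7,S8,S9,S10} | {S2,S6}.
On input 0, block {S0,S1,S3,S4,S7,S8,S9,S10} splits into {S0,S3,S4,S7,S9,S10} and {S1,S8}.
Refine {S0,S3,S4,S7,S9,S10} on symbol 2: members go to different blocks, giving {S0,S3,S7,S10} and {S4,S9}.
Split {S1,S8} by δ(·,1) → {S1} and {S8}.
The partition is now stable with 5 blocks: {S0,S3,S7,S10} | {S2,S6} | {S1} | {S4,S9} | {S8}.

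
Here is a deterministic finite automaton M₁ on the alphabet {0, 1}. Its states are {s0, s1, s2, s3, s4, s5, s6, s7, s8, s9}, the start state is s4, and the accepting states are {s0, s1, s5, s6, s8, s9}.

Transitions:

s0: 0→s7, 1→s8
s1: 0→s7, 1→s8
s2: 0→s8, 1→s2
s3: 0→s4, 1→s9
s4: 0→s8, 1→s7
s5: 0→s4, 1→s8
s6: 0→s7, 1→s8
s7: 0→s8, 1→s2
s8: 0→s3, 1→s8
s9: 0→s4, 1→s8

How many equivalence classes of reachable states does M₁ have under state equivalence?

4

First remove the unreachable states {s0,s1,s5,s6}; 6 states remain.
Initial partition by acceptance: {s8,s9} | {s2,s3,s4,s7}.
Refine {s2,s3,s4,s7} on symbol 0: members go to different blocks, giving {s2,s4,s7} and {s3}.
Split {s8,s9} by δ(·,0) → {s8} and {s9}.
The partition is now stable with 4 blocks: {s8} | {s2,s4,s7} | {s3} | {s9}.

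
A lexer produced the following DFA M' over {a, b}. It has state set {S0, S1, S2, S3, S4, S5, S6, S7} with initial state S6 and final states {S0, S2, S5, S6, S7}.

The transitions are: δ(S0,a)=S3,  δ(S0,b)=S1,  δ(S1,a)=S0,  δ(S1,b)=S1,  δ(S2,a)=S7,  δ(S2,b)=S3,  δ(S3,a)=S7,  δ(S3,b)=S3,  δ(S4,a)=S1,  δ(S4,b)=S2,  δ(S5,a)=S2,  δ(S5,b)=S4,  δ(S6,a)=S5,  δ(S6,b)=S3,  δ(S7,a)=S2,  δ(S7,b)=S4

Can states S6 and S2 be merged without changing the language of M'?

Every state is reachable, so we keep all 8.
Start with accepting vs non-accepting: {S0,S2,S5,S6,S7} | {S1,S3,S4}.
Split {S0,S2,S5,S6,S7} by δ(·,a) → {S2,S5,S6,S7} and {S0}.
On input a, block {S1,S3,S4} splits into {S1} and {S3} and {S4}.
Split {S2,S5,S6,S7} by δ(·,b) → {S2,S6} and {S5,S7}.
The partition is now stable with 6 blocks: {S2,S6} | {S1} | {S0} | {S3} | {S4} | {S5,S7}.
S6 and S2 lie in the same block of the stable partition, so they are equivalent — no string distinguishes them.

Yes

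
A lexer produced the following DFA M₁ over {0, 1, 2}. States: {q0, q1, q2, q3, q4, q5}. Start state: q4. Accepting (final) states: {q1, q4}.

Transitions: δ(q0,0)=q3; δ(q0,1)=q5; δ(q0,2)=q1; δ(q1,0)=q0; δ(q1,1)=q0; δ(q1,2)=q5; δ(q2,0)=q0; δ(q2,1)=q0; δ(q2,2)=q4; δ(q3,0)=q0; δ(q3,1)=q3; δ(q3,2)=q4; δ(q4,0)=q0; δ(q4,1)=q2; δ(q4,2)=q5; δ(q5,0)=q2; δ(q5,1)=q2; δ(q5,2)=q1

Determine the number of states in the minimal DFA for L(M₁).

2

Start with accepting vs non-accepting: {q1,q4} | {q0,q2,q3,q5}.
Stable partition: {q1,q4} | {q0,q2,q3,q5} — 2 equivalence classes.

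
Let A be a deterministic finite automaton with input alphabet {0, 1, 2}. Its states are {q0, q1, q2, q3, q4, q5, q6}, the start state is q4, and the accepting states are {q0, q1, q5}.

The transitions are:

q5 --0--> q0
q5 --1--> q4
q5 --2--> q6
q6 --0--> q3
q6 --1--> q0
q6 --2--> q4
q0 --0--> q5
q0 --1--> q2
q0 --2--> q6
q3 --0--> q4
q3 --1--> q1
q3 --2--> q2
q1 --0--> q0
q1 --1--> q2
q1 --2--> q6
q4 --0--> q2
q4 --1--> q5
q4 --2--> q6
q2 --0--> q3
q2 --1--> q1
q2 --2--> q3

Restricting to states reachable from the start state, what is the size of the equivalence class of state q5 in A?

All states are reachable from the start state.
Initial partition by acceptance: {q0,q1,q5} | {q2,q3,q4,q6}.
The partition is now stable with 2 blocks: {q0,q1,q5} | {q2,q3,q4,q6}.
State q5 belongs to the block {q0,q1,q5}, which has 3 states.

3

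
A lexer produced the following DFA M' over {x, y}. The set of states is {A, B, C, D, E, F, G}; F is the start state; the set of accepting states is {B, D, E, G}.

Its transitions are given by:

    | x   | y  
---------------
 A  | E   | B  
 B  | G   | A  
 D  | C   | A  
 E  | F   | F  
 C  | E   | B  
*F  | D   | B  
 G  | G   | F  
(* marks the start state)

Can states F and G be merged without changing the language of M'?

No

Start with accepting vs non-accepting: {B,D,E,G} | {A,C,F}.
Refine {B,D,E,G} on symbol x: members go to different blocks, giving {B,G} and {D,E}.
Stable partition: {B,G} | {A,C,F} | {D,E} — 3 equivalence classes.
F and G end up in different blocks, so they are distinguishable. For instance, the string 'ε' is accepted from only G.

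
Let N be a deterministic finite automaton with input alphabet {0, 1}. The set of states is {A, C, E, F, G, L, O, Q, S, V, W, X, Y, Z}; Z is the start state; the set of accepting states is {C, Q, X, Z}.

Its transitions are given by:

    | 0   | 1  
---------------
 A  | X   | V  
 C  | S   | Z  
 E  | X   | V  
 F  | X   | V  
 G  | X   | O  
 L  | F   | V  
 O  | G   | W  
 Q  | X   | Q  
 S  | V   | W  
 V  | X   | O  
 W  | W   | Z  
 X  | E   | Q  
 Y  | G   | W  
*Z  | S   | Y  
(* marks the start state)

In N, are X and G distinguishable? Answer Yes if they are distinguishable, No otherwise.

Yes

First remove the unreachable states {A,C,F,L}; 10 states remain.
P0 = {Q,X,Z} | {E,G,O,S,V,W,Y}.
Split {Q,X,Z} by δ(·,0) → {X,Z} and {Q}.
Refine {X,Z} on symbol 1: members go to different blocks, giving {X} and {Z}.
Split {E,G,O,S,V,W,Y} by δ(·,0) → {O,S,W,Y} and {E,G,V}.
On input 0, block {O,S,W,Y} splits into {O,S,Y} and {W}.
Refine {E,G,V} on symbol 1: members go to different blocks, giving {G,V} and {E}.
Stable partition: {X} | {O,S,Y} | {Q} | {Z} | {G,V} | {W} | {E} — 7 equivalence classes.
X and G end up in different blocks, so they are distinguishable. For instance, the string 'ε' is accepted from only X.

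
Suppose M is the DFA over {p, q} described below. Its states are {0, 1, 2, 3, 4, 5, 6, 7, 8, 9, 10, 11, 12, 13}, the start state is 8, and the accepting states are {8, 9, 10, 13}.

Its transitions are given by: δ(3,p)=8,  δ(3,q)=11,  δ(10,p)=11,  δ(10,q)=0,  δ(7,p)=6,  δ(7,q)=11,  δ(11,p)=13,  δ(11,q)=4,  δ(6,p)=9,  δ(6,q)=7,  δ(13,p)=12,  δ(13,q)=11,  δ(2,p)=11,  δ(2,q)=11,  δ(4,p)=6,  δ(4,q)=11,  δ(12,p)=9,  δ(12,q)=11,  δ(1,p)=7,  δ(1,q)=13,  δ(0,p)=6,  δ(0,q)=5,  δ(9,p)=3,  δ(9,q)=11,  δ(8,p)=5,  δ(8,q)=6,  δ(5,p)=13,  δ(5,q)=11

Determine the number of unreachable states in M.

4

No path from 8 leads to 0, 1, 2, 10; the other 10 states are all reachable.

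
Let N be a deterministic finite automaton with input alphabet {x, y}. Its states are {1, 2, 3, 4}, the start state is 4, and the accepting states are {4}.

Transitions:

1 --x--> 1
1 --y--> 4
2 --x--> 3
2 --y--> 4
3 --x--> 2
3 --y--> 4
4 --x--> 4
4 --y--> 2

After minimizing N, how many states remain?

2

Reachable states from the start: {2,3,4}. Unreachable: {1} — drop them.
Start with accepting vs non-accepting: {4} | {2,3}.
No further refinement is possible. Final partition (2 blocks): {4} | {2,3}.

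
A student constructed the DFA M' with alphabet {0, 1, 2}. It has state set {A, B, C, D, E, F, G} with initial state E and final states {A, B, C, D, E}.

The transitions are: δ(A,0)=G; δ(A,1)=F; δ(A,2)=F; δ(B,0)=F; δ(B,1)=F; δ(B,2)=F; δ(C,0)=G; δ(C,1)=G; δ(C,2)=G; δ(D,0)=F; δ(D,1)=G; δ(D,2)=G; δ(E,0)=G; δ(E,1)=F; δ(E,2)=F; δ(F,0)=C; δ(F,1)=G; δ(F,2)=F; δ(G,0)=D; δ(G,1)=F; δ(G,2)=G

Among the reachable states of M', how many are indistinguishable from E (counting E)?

First remove the unreachable states {A,B}; 5 states remain.
P0 = {C,D,E} | {F,G}.
The partition is now stable with 2 blocks: {C,D,E} | {F,G}.
State E belongs to the block {C,D,E}, which has 3 states.

3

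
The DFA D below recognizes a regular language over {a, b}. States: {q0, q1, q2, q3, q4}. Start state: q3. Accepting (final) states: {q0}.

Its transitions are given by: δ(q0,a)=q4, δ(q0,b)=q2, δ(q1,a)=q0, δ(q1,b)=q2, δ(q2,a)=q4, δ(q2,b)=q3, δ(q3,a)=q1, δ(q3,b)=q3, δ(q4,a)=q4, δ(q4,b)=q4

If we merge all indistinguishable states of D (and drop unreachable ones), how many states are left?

5

All states are reachable from the start state.
P0 = {q0} | {q1,q2,q3,q4}.
On input a, block {q1,q2,q3,q4} splits into {q2,q3,q4} and {q1}.
Refine {q2,q3,q4} on symbol a: members go to different blocks, giving {q2,q4} and {q3}.
Refine {q2,q4} on symbol b: members go to different blocks, giving {q2} and {q4}.
The partition is now stable with 5 blocks: {q0} | {q2} | {q1} | {q3} | {q4}.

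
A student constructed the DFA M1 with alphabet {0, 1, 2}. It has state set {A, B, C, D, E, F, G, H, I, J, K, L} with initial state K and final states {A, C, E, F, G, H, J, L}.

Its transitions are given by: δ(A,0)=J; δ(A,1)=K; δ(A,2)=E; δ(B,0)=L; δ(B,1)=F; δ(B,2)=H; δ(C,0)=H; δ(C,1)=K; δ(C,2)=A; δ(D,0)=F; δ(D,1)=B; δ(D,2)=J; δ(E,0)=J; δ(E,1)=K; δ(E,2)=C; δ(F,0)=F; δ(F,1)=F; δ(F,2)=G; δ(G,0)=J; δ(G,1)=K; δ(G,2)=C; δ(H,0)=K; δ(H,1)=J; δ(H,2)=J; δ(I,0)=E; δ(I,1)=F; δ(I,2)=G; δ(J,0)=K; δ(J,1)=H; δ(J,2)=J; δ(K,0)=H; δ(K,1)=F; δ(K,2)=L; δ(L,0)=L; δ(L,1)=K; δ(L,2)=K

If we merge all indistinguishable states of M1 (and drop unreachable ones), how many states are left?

States {B,D,I} cannot be reached from the start state, so discard them.
P0 = {A,C,E,F,G,H,J,L} | {K}.
On input 0, block {A,C,E,F,G,H,J,L} splits into {A,C,E,F,G,L} and {H,J}.
Split {A,C,E,F,G,L} by δ(·,0) → {A,C,E,G} and {F,L}.
Refine {F,L} on symbol 1: members go to different blocks, giving {F} and {L}.
No further refinement is possible. Final partition (5 blocks): {A,C,E,G} | {K} | {H,J} | {F} | {L}.

5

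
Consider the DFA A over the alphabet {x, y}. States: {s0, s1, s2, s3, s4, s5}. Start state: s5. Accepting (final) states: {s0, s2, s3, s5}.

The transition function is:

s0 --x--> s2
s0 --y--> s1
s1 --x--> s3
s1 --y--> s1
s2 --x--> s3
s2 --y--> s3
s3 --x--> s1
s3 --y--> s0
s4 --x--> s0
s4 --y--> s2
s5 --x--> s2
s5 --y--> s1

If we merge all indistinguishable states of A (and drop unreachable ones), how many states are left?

4

States {s4} cannot be reached from the start state, so discard them.
Start with accepting vs non-accepting: {s0,s2,s3,s5} | {s1}.
On input x, block {s0,s2,s3,s5} splits into {s0,s2,s5} and {s3}.
On input x, block {s0,s2,s5} splits into {s0,s5} and {s2}.
The partition is now stable with 4 blocks: {s0,s5} | {s1} | {s3} | {s2}.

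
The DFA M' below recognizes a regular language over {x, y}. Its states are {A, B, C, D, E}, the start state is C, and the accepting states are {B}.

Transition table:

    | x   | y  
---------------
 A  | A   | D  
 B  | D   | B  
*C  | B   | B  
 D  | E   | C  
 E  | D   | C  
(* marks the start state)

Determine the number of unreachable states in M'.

1

BFS from C reaches {B, C, D, E}; the 1 state(s) A are never visited.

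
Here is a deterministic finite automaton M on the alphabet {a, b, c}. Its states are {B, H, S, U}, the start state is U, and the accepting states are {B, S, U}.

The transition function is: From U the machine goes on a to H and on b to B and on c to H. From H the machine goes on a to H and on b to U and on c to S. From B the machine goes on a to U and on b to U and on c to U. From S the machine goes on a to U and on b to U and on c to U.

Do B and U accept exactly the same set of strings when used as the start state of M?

No

P0 = {B,S,U} | {H}.
On input a, block {B,S,U} splits into {B,S} and {U}.
Stable partition: {B,S} | {H} | {U} — 3 equivalence classes.
B and U end up in different blocks, so they are distinguishable. For instance, the string 'a' is accepted from only B.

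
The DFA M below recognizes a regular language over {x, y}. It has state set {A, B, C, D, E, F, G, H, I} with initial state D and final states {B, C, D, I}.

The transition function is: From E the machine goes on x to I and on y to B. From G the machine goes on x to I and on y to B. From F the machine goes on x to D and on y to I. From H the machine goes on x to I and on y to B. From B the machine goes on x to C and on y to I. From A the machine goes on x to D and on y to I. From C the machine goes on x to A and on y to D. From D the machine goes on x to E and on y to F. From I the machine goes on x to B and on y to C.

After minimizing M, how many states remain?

Reachable states from the start: {A,B,C,D,E,F,I}. Unreachable: {G,H} — drop them.
P0 = {B,C,D,I} | {A,E,F}.
Split {B,C,D,I} by δ(·,x) → {B,I} and {C,D}.
Split {B,I} by δ(·,x) → {B} and {I}.
Refine {A,E,F} on symbol x: members go to different blocks, giving {A,F} and {E}.
Split {C,D} by δ(·,x) → {C} and {D}.
The partition is now stable with 6 blocks: {B} | {A,F} | {C} | {I} | {E} | {D}.

6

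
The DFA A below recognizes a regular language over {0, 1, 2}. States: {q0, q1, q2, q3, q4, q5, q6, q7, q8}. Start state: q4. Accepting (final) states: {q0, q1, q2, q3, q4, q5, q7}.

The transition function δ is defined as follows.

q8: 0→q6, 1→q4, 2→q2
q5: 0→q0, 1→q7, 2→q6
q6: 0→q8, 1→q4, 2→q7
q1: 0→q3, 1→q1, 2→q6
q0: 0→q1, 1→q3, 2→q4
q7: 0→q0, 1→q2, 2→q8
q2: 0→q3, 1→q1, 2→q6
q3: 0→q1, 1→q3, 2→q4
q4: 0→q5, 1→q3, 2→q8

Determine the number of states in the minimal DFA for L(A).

4

All states are reachable from the start state.
Initial partition by acceptance: {q0,q1,q2,q3,q4,q5,q7} | {q6,q8}.
Refine {q0,q1,q2,q3,q4,q5,q7} on symbol 2: members go to different blocks, giving {q1,q2,q4,q5,q7} and {q0,q3}.
Refine {q1,q2,q4,q5,q7} on symbol 0: members go to different blocks, giving {q1,q2,q5,q7} and {q4}.
No further refinement is possible. Final partition (4 blocks): {q1,q2,q5,q7} | {q6,q8} | {q0,q3} | {q4}.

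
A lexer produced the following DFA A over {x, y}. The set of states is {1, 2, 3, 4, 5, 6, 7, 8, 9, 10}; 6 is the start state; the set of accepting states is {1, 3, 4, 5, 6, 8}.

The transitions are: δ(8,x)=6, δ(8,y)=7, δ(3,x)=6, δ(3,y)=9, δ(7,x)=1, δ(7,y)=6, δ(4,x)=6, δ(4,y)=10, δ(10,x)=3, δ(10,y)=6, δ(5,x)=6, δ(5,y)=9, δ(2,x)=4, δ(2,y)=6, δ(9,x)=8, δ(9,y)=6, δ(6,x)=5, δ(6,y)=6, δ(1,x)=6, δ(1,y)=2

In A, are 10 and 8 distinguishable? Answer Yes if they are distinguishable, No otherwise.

Yes

All states are reachable from the start state.
Initial partition by acceptance: {1,3,4,5,6,8} | {2,7,9,10}.
On input y, block {1,3,4,5,6,8} splits into {1,3,4,5,8} and {6}.
The partition is now stable with 3 blocks: {1,3,4,5,8} | {2,7,9,10} | {6}.
10 and 8 end up in different blocks, so they are distinguishable. For instance, the string 'ε' is accepted from only 8.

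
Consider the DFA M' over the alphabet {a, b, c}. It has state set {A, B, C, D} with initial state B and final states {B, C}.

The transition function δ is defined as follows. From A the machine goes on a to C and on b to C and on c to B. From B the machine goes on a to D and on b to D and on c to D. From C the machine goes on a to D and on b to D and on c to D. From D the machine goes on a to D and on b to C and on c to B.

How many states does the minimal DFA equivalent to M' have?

Reachable states from the start: {B,C,D}. Unreachable: {A} — drop them.
Initial partition by acceptance: {B,C} | {D}.
No further refinement is possible. Final partition (2 blocks): {B,C} | {D}.

2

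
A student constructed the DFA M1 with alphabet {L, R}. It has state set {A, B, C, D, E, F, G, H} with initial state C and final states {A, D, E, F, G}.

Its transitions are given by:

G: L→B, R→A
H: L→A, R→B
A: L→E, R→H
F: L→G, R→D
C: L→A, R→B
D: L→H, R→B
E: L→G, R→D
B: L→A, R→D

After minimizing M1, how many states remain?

6

States {F} cannot be reached from the start state, so discard them.
Start with accepting vs non-accepting: {A,D,E,G} | {B,C,H}.
On input L, block {A,D,E,G} splits into {A,E} and {D,G}.
On input L, block {A,E} splits into {A} and {E}.
Refine {B,C,H} on symbol R: members go to different blocks, giving {C,H} and {B}.
Split {D,G} by δ(·,L) → {D} and {G}.
No further refinement is possible. Final partition (6 blocks): {A} | {C,H} | {D} | {E} | {B} | {G}.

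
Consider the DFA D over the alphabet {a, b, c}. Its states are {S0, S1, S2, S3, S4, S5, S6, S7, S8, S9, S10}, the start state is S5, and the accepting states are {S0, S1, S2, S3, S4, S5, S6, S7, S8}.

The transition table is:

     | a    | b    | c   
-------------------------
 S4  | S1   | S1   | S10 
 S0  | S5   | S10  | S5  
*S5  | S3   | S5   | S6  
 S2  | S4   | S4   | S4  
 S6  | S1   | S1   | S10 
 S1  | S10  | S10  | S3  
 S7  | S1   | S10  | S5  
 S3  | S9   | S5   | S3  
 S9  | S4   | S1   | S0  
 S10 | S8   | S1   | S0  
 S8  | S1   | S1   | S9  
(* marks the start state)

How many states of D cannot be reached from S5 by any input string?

2

Starting at S5 and following transitions, the reachable set is {S0, S1, S3, S4, S5, S6, S8, S9, S10}. That leaves S2, S7 unreachable — 2 in total.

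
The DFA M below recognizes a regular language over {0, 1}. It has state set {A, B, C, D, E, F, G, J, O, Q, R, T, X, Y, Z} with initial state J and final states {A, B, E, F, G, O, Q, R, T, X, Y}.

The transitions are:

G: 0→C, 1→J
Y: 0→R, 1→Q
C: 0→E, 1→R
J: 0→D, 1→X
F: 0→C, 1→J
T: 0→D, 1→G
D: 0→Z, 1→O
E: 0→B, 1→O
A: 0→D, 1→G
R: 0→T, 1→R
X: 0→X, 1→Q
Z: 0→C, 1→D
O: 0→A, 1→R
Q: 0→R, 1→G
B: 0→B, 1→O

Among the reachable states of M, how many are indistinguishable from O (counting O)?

First remove the unreachable states {F,Y}; 13 states remain.
Start with accepting vs non-accepting: {A,B,E,G,O,Q,R,T,X} | {C,D,J,Z}.
Refine {A,B,E,G,O,Q,R,T,X} on symbol 0: members go to different blocks, giving {B,E,O,Q,R,X} and {A,G,T}.
On input 0, block {B,E,O,Q,R,X} splits into {B,E,Q,X} and {O,R}.
Refine {B,E,Q,X} on symbol 0: members go to different blocks, giving {B,E,X} and {Q}.
Split {B,E,X} by δ(·,1) → {B,E} and {X}.
Refine {C,D,J,Z} on symbol 0: members go to different blocks, giving {D,J,Z} and {C}.
Refine {D,J,Z} on symbol 0: members go to different blocks, giving {D,J} and {Z}.
Split {D,J} by δ(·,0) → {D} and {J}.
Split {A,G,T} by δ(·,0) → {A,T} and {G}.
No further refinement is possible. Final partition (10 blocks): {B,E} | {D} | {A,T} | {O,R} | {Q} | {X} | {C} | {Z} | {J} | {G}.
The equivalence class containing O is {O,R}, of size 2.

2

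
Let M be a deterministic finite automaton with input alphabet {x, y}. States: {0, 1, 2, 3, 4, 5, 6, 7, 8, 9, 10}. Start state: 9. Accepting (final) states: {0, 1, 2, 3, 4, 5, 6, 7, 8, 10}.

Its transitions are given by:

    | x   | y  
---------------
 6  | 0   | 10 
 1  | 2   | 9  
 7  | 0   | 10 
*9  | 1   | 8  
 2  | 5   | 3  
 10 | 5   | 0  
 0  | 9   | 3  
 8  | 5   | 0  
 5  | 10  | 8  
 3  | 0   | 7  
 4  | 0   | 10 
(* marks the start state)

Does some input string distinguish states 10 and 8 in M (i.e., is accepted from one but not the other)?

No

First remove the unreachable states {4,6}; 9 states remain.
Start with accepting vs non-accepting: {0,1,2,3,5,7,8,10} | {9}.
Split {0,1,2,3,5,7,8,10} by δ(·,x) → {1,2,3,5,7,8,10} and {0}.
Refine {1,2,3,5,7,8,10} on symbol x: members go to different blocks, giving {1,2,5,8,10} and {3,7}.
Split {1,2,5,8,10} by δ(·,y) → {8,10} and {1} and {2} and {5}.
Refine {3,7} on symbol y: members go to different blocks, giving {3} and {7}.
No further refinement is possible. Final partition (8 blocks): {8,10} | {9} | {0} | {3} | {1} | {2} | {5} | {7}.
10 and 8 lie in the same block of the stable partition, so they are equivalent — no string distinguishes them.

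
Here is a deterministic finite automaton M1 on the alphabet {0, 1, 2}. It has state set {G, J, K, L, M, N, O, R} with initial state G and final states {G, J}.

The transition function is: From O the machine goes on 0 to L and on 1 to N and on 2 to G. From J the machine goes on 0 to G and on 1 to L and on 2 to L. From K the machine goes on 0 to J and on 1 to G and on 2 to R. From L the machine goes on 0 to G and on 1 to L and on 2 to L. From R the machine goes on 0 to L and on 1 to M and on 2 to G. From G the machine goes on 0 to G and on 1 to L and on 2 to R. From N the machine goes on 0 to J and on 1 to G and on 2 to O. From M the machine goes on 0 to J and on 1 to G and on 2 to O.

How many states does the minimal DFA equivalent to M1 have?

5

States {K} cannot be reached from the start state, so discard them.
Initial partition by acceptance: {G,J} | {L,M,N,O,R}.
On input 0, block {L,M,N,O,R} splits into {L,M,N} and {O,R}.
Refine {G,J} on symbol 2: members go to different blocks, giving {G} and {J}.
Split {L,M,N} by δ(·,0) → {M,N} and {L}.
The partition is now stable with 5 blocks: {G} | {M,N} | {O,R} | {J} | {L}.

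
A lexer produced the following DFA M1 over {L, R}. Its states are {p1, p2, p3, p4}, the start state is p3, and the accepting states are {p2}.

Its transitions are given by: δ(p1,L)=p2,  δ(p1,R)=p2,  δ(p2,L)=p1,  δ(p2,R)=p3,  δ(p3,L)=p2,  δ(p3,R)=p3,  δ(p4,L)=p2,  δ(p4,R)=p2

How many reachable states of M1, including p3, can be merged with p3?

Reachable states from the start: {p1,p2,p3}. Unreachable: {p4} — drop them.
Start with accepting vs non-accepting: {p2} | {p1,p3}.
Split {p1,p3} by δ(·,R) → {p1} and {p3}.
No further refinement is possible. Final partition (3 blocks): {p2} | {p1} | {p3}.
State p3 belongs to the block {p3}, which has 1 states.

1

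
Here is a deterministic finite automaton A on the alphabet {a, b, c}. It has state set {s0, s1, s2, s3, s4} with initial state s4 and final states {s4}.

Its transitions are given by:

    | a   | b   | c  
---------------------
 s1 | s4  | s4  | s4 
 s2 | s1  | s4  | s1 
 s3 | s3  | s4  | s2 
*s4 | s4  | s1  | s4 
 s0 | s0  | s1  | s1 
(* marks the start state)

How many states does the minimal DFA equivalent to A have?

States {s0,s2,s3} cannot be reached from the start state, so discard them.
Start with accepting vs non-accepting: {s4} | {s1}.
No further refinement is possible. Final partition (2 blocks): {s4} | {s1}.

2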